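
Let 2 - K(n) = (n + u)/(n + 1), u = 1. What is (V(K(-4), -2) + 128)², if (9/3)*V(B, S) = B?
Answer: 148225/9 ≈ 16469.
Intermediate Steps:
K(n) = 1 (K(n) = 2 - (n + 1)/(n + 1) = 2 - (1 + n)/(1 + n) = 2 - 1*1 = 2 - 1 = 1)
V(B, S) = B/3
(V(K(-4), -2) + 128)² = ((⅓)*1 + 128)² = (⅓ + 128)² = (385/3)² = 148225/9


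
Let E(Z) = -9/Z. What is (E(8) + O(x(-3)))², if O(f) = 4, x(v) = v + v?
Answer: 529/64 ≈ 8.2656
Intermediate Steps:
x(v) = 2*v
(E(8) + O(x(-3)))² = (-9/8 + 4)² = (23/8)² = 529/64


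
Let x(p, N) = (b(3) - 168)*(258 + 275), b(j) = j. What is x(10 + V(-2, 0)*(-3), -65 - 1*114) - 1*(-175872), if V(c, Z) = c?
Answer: 87927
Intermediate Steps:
x(p, N) = -87945 (x(p, N) = (3 - 168)*(258 + 275) = -165*533 = -87945)
x(10 + V(-2, 0)*(-3), -65 - 1*114) - 1*(-175872) = -87945 - 1*(-175872) = -87945 + 175872 = 87927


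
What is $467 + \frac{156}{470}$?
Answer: $\frac{109823}{235} \approx 467.33$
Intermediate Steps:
$467 + \frac{156}{470} = 467 + 156 \cdot \frac{1}{470} = 467 + \frac{78}{235} = \frac{109823}{235}$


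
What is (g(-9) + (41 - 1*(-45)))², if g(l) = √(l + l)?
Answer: 7378 + 516*I*√2 ≈ 7378.0 + 729.73*I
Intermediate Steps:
g(l) = √2*√l (g(l) = √(2*l) = √2*√l)
(g(-9) + (41 - 1*(-45)))² = (√2*√(-9) + (41 - 1*(-45)))² = (√2*(3*I) + (41 + 45))² = (3*I*√2 + 86)² = (86 + 3*I*√2)²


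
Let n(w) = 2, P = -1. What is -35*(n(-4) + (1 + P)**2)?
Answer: -70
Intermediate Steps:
-35*(n(-4) + (1 + P)**2) = -35*(2 + (1 - 1)**2) = -35*(2 + 0**2) = -35*(2 + 0) = -35*2 = -70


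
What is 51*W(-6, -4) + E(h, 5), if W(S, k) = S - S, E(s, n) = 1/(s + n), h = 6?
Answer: 1/11 ≈ 0.090909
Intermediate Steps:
E(s, n) = 1/(n + s)
W(S, k) = 0
51*W(-6, -4) + E(h, 5) = 51*0 + 1/(5 + 6) = 0 + 1/11 = 1/11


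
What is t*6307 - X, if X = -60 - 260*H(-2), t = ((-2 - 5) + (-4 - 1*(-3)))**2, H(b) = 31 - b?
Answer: 412288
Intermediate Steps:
t = 64 (t = (-7 + (-4 + 3))**2 = (-7 - 1)**2 = (-8)**2 = 64)
X = -8640 (X = -60 - 260*(31 - 1*(-2)) = -60 - 260*(31 + 2) = -60 - 260*33 = -60 - 8580 = -8640)
t*6307 - X = 64*6307 - 1*(-8640) = 403648 + 8640 = 412288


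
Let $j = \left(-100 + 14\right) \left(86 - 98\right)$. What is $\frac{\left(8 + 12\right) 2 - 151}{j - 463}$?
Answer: $- \frac{111}{569} \approx -0.19508$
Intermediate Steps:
$j = 1032$ ($j = \left(-86\right) \left(-12\right) = 1032$)
$\frac{\left(8 + 12\right) 2 - 151}{j - 463} = \frac{\left(8 + 12\right) 2 - 151}{1032 - 463} = \frac{20 \cdot 2 - 151}{569} = \left(40 - 151\right) \frac{1}{569} = \left(-111\right) \frac{1}{569} = - \frac{111}{569}$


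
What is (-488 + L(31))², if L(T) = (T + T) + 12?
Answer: 171396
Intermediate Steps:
L(T) = 12 + 2*T (L(T) = 2*T + 12 = 12 + 2*T)
(-488 + L(31))² = (-488 + (12 + 2*31))² = (-488 + (12 + 62))² = (-488 + 74)² = (-414)² = 171396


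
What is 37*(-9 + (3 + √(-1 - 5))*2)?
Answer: -111 + 74*I*√6 ≈ -111.0 + 181.26*I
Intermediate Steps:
37*(-9 + (3 + √(-1 - 5))*2) = 37*(-9 + (3 + √(-6))*2) = 37*(-9 + (3 + I*√6)*2) = 37*(-9 + (6 + 2*I*√6)) = 37*(-3 + 2*I*√6) = -111 + 74*I*√6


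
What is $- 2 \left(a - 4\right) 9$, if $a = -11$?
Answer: $270$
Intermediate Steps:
$- 2 \left(a - 4\right) 9 = - 2 \left(-11 - 4\right) 9 = \left(-2\right) \left(-15\right) 9 = 30 \cdot 9 = 270$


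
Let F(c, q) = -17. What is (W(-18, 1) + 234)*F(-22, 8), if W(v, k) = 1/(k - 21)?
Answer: -79543/20 ≈ -3977.1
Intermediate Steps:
W(v, k) = 1/(-21 + k)
(W(-18, 1) + 234)*F(-22, 8) = (1/(-21 + 1) + 234)*(-17) = (1/(-20) + 234)*(-17) = (-1/20 + 234)*(-17) = (4679/20)*(-17) = -79543/20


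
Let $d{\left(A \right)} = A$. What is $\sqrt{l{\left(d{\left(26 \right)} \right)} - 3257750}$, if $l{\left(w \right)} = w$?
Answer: $2 i \sqrt{814431} \approx 1804.9 i$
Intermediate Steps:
$\sqrt{l{\left(d{\left(26 \right)} \right)} - 3257750} = \sqrt{26 - 3257750} = \sqrt{-3257724} = 2 i \sqrt{814431}$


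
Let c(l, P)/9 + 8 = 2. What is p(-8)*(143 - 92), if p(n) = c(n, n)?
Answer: -2754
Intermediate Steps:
c(l, P) = -54 (c(l, P) = -72 + 9*2 = -72 + 18 = -54)
p(n) = -54
p(-8)*(143 - 92) = -54*(143 - 92) = -54*51 = -2754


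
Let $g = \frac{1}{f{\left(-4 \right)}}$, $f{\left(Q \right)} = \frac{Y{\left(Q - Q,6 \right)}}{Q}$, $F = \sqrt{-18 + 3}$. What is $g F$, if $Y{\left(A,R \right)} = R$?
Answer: $- \frac{2 i \sqrt{15}}{3} \approx - 2.582 i$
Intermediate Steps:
$F = i \sqrt{15}$ ($F = \sqrt{-15} = i \sqrt{15} \approx 3.873 i$)
$f{\left(Q \right)} = \frac{6}{Q}$
$g = - \frac{2}{3}$ ($g = \frac{1}{6 \frac{1}{-4}} = \frac{1}{6 \left(- \frac{1}{4}\right)} = \frac{1}{- \frac{3}{2}} = - \frac{2}{3} \approx -0.66667$)
$g F = - \frac{2 i \sqrt{15}}{3}$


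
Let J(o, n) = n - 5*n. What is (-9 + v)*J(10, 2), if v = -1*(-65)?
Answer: -448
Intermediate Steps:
v = 65
J(o, n) = -4*n
(-9 + v)*J(10, 2) = (-9 + 65)*(-4*2) = 56*(-8) = -448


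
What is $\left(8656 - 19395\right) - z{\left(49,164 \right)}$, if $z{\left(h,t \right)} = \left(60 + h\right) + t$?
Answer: $-11012$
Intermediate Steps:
$z{\left(h,t \right)} = 60 + h + t$
$\left(8656 - 19395\right) - z{\left(49,164 \right)} = \left(8656 - 19395\right) - \left(60 + 49 + 164\right) = -10739 - 273 = -11012$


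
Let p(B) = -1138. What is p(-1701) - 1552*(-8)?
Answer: 11278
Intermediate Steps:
p(-1701) - 1552*(-8) = -1138 - 1552*(-8) = -1138 - 1*(-12416) = -1138 + 12416 = 11278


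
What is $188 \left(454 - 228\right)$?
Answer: $42488$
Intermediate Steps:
$188 \left(454 - 228\right) = 188 \cdot 226 = 42488$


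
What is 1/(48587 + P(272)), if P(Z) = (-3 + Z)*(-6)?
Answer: 1/46973 ≈ 2.1289e-5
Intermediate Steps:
P(Z) = 18 - 6*Z
1/(48587 + P(272)) = 1/(48587 + (18 - 6*272)) = 1/(48587 + (18 - 1632)) = 1/(48587 - 1614) = 1/46973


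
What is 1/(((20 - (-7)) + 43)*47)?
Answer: 1/3290 ≈ 0.00030395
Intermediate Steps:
1/(((20 - (-7)) + 43)*47) = 1/(((20 - 1*(-7)) + 43)*47) = 1/(((20 + 7) + 43)*47) = 1/((27 + 43)*47) = 1/(70*47) = 1/3290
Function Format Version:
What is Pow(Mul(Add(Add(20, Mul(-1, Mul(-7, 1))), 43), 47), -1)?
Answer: Rational(1, 3290) ≈ 0.00030395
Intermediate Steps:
Pow(Mul(Add(Add(20, Mul(-1, Mul(-7, 1))), 43), 47), -1) = Pow(Mul(Add(Add(20, Mul(-1, -7)), 43), 47), -1) = Pow(Mul(Add(Add(20, 7), 43), 47), -1) = Pow(Mul(Add(27, 43), 47), -1) = Pow(Mul(70, 47), -1) = Pow(3290, -1) = Rational(1, 3290)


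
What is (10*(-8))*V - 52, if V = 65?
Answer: -5252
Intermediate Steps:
(10*(-8))*V - 52 = (10*(-8))*65 - 52 = -80*65 - 52 = -5200 - 52 = -5252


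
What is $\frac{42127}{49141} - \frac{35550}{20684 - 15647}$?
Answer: $- \frac{511589617}{82507739} \approx -6.2005$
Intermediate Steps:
$\frac{42127}{49141} - \frac{35550}{20684 - 15647} = 42127 \cdot \frac{1}{49141} - \frac{35550}{20684 - 15647} = \frac{42127}{49141} - \frac{35550}{5037} = \frac{42127}{49141} - \frac{11850}{1679} = - \frac{511589617}{82507739}$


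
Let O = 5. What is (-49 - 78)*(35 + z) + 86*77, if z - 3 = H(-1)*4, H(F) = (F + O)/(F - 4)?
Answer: 11012/5 ≈ 2202.4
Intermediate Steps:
H(F) = (5 + F)/(-4 + F) (H(F) = (F + 5)/(F - 4) = (5 + F)/(-4 + F))
z = -⅕ (z = 3 + ((5 - 1)/(-4 - 1))*4 = 3 + (4/(-5))*4 = 3 - ⅕*4*4 = 3 - ⅘*4 = 3 - 16/5 = -⅕ ≈ -0.20000)
(-49 - 78)*(35 + z) + 86*77 = (-49 - 78)*(35 - ⅕) + 86*77 = -127*174/5 + 6622 = -22098/5 + 6622 = 11012/5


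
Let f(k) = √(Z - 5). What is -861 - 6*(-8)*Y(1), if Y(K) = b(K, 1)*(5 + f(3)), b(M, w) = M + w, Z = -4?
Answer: -381 + 288*I ≈ -381.0 + 288.0*I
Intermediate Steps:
f(k) = 3*I (f(k) = √(-4 - 5) = √(-9) = 3*I)
Y(K) = (1 + K)*(5 + 3*I) (Y(K) = (K + 1)*(5 + 3*I) = (1 + K)*(5 + 3*I))
-861 - 6*(-8)*Y(1) = -861 - 6*(-8)*(1 + 1)*(5 + 3*I) = -861 - (-48)*2*(5 + 3*I) = -861 - (-48)*(10 + 6*I) = -861 - (-480 - 288*I) = -861 + (480 + 288*I) = -381 + 288*I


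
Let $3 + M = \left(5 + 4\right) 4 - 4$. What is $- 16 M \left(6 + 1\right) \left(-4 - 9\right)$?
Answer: $42224$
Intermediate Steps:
$M = 29$ ($M = -3 - \left(4 - \left(5 + 4\right) 4\right) = -3 + \left(9 \cdot 4 - 4\right) = -3 + \left(36 - 4\right) = -3 + 32 = 29$)
$- 16 M \left(6 + 1\right) \left(-4 - 9\right) = \left(-16\right) 29 \left(6 + 1\right) \left(-4 - 9\right) = - 464 \cdot 7 \left(-13\right) = \left(-464\right) \left(-91\right) = 42224$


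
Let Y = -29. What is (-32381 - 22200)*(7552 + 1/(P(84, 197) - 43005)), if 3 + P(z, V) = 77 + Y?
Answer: -17707927732939/42960 ≈ -4.1220e+8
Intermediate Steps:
P(z, V) = 45 (P(z, V) = -3 + (77 - 29) = -3 + 48 = 45)
(-32381 - 22200)*(7552 + 1/(P(84, 197) - 43005)) = (-32381 - 22200)*(7552 + 1/(45 - 43005)) = -54581*(7552 + 1/(-42960)) = -54581*(7552 - 1/42960) = -54581*324433919/42960 = -17707927732939/42960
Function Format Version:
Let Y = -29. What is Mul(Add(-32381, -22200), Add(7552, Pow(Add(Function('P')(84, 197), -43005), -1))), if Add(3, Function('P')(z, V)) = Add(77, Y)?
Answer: Rational(-17707927732939, 42960) ≈ -4.1220e+8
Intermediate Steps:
Function('P')(z, V) = 45 (Function('P')(z, V) = Add(-3, Add(77, -29)) = Add(-3, 48) = 45)
Mul(Add(-32381, -22200), Add(7552, Pow(Add(Function('P')(84, 197), -43005), -1))) = Mul(Add(-32381, -22200), Add(7552, Pow(Add(45, -43005), -1))) = Mul(-54581, Add(7552, Pow(-42960, -1))) = Mul(-54581, Add(7552, Rational(-1, 42960))) = Mul(-54581, Rational(324433919, 42960)) = Rational(-17707927732939, 42960)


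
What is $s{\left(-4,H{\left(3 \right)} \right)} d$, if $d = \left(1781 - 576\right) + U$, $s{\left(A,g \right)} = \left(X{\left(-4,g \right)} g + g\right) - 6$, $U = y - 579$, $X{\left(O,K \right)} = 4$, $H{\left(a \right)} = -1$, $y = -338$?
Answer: $-3168$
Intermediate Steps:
$U = -917$ ($U = -338 - 579 = -917$)
$s{\left(A,g \right)} = -6 + 5 g$ ($s{\left(A,g \right)} = \left(4 g + g\right) - 6 = 5 g - 6 = -6 + 5 g$)
$d = 288$ ($d = \left(1781 - 576\right) - 917 = 1205 - 917 = 288$)
$s{\left(-4,H{\left(3 \right)} \right)} d = \left(-6 + 5 \left(-1\right)\right) 288 = \left(-6 - 5\right) 288 = \left(-11\right) 288 = -3168$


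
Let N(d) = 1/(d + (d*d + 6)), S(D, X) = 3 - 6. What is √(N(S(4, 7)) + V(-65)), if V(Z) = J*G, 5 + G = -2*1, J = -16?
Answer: √4035/6 ≈ 10.587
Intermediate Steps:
S(D, X) = -3
G = -7 (G = -5 - 2*1 = -5 - 2 = -7)
N(d) = 1/(6 + d + d²) (N(d) = 1/(d + (d² + 6)) = 1/(d + (6 + d²)) = 1/(6 + d + d²))
V(Z) = 112 (V(Z) = -16*(-7) = 112)
√(N(S(4, 7)) + V(-65)) = √(1/(6 - 3 + (-3)²) + 112) = √(1/(6 - 3 + 9) + 112) = √(1/12 + 112) = √(1345/12) = √4035/6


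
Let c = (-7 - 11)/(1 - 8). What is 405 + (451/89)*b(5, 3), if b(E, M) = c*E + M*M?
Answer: 321318/623 ≈ 515.76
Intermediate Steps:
c = 18/7 (c = -18/(-7) = -18*(-1/7) = 18/7 ≈ 2.5714)
b(E, M) = M**2 + 18*E/7 (b(E, M) = 18*E/7 + M*M = 18*E/7 + M**2 = M**2 + 18*E/7)
405 + (451/89)*b(5, 3) = 405 + (451/89)*(3**2 + (18/7)*5) = 405 + (451*(1/89))*(9 + 90/7) = 405 + (451/89)*(153/7) = 405 + 69003/623 = 321318/623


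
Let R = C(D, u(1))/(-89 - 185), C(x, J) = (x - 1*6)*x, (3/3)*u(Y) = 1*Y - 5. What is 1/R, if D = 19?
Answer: -274/247 ≈ -1.1093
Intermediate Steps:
u(Y) = -5 + Y (u(Y) = 1*Y - 5 = Y - 5 = -5 + Y)
C(x, J) = x*(-6 + x) (C(x, J) = (x - 6)*x = (-6 + x)*x = x*(-6 + x))
R = -247/274 (R = (19*(-6 + 19))/(-89 - 185) = (19*13)/(-274) = 247*(-1/274) = -247/274 ≈ -0.90146)
1/R = 1/(-247/274) = -274/247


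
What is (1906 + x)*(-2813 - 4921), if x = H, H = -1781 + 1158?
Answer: -9922722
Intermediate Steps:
H = -623
x = -623
(1906 + x)*(-2813 - 4921) = (1906 - 623)*(-2813 - 4921) = 1283*(-7734) = -9922722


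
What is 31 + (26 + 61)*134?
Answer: 11689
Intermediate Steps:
31 + (26 + 61)*134 = 31 + 87*134 = 31 + 11658 = 11689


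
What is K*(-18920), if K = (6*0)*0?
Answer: 0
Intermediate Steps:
K = 0 (K = 0*0 = 0)
K*(-18920) = 0*(-18920) = 0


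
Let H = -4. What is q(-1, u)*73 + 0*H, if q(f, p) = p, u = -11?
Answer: -803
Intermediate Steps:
q(-1, u)*73 + 0*H = -11*73 + 0*(-4) = -803 + 0 = -803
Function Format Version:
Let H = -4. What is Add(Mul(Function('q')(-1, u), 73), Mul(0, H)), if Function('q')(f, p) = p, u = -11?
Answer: -803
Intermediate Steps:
Add(Mul(Function('q')(-1, u), 73), Mul(0, H)) = Add(Mul(-11, 73), Mul(0, -4)) = Add(-803, 0) = -803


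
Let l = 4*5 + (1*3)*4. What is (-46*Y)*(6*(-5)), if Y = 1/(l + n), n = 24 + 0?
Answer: 345/14 ≈ 24.643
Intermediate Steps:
n = 24
l = 32 (l = 20 + 3*4 = 20 + 12 = 32)
Y = 1/56 (Y = 1/(32 + 24) = 1/56 ≈ 0.017857)
(-46*Y)*(6*(-5)) = (-46*1/56)*(6*(-5)) = -23/28*(-30) = 345/14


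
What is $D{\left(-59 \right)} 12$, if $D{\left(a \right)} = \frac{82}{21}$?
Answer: $\frac{328}{7} \approx 46.857$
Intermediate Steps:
$D{\left(a \right)} = \frac{82}{21}$ ($D{\left(a \right)} = 82 \cdot \frac{1}{21} = \frac{82}{21}$)
$D{\left(-59 \right)} 12 = \frac{82}{21} \cdot 12 = \frac{328}{7}$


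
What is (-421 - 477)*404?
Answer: -362792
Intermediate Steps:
(-421 - 477)*404 = -898*404 = -362792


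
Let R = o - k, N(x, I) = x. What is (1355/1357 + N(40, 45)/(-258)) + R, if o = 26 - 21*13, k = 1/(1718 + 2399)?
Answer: -7713195655/31334487 ≈ -246.16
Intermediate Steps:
k = 1/4117 ≈ 0.00024290
o = -247 (o = 26 - 273 = -247)
R = -1016900/4117 (R = -247 - 1*1/4117 = -247 - 1/4117 = -1016900/4117 ≈ -247.00)
(1355/1357 + N(40, 45)/(-258)) + R = (1355/1357 + 40/(-258)) - 1016900/4117 = (1355*(1/1357) + 40*(-1/258)) - 1016900/4117 = (1355/1357 - 20/129) - 1016900/4117 = 147655/175053 - 1016900/4117 = -7713195655/31334487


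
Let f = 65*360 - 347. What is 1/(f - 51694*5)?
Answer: -1/235417 ≈ -4.2478e-6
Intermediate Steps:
f = 23053 (f = 23400 - 347 = 23053)
1/(f - 51694*5) = 1/(23053 - 51694*5) = 1/(23053 - 258470) = 1/(-235417) = -1/235417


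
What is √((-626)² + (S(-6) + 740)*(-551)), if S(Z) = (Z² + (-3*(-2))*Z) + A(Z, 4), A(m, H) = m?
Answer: I*√12558 ≈ 112.06*I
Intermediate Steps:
S(Z) = Z² + 7*Z (S(Z) = (Z² + (-3*(-2))*Z) + Z = (Z² + 6*Z) + Z = Z² + 7*Z)
√((-626)² + (S(-6) + 740)*(-551)) = √((-626)² + (-6*(7 - 6) + 740)*(-551)) = √(391876 + (-6*1 + 740)*(-551)) = √(391876 + (-6 + 740)*(-551)) = √(391876 + 734*(-551)) = √(391876 - 404434) = √(-12558) = I*√12558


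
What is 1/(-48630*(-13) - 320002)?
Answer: 1/312188 ≈ 3.2032e-6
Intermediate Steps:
1/(-48630*(-13) - 320002) = 1/(632190 - 320002) = 1/312188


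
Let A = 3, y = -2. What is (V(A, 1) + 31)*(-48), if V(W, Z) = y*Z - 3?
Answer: -1248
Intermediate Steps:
V(W, Z) = -3 - 2*Z (V(W, Z) = -2*Z - 3 = -3 - 2*Z)
(V(A, 1) + 31)*(-48) = ((-3 - 2*1) + 31)*(-48) = ((-3 - 2) + 31)*(-48) = (-5 + 31)*(-48) = 26*(-48) = -1248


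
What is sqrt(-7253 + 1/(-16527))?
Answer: 2*I*sqrt(495274244241)/16527 ≈ 85.165*I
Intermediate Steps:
sqrt(-7253 + 1/(-16527)) = sqrt(-7253 - 1/16527) = sqrt(-119870332/16527) = 2*I*sqrt(495274244241)/16527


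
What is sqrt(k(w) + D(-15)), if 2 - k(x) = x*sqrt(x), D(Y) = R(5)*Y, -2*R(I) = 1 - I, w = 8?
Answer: 2*sqrt(-7 - 4*sqrt(2)) ≈ 7.1153*I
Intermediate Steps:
R(I) = -1/2 + I/2 (R(I) = -(1 - I)/2 = -1/2 + I/2)
D(Y) = 2*Y (D(Y) = (-1/2 + (1/2)*5)*Y = (-1/2 + 5/2)*Y = 2*Y)
k(x) = 2 - x**(3/2) (k(x) = 2 - x*sqrt(x) = 2 - x**(3/2))
sqrt(k(w) + D(-15)) = sqrt((2 - 8**(3/2)) + 2*(-15)) = sqrt((2 - 16*sqrt(2)) - 30) = sqrt(-28 - 16*sqrt(2))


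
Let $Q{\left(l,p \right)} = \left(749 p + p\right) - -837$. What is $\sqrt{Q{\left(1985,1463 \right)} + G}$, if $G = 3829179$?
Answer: $3 \sqrt{547474} \approx 2219.7$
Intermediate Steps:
$Q{\left(l,p \right)} = 837 + 750 p$ ($Q{\left(l,p \right)} = 750 p + 837 = 837 + 750 p$)
$\sqrt{Q{\left(1985,1463 \right)} + G} = \sqrt{\left(837 + 750 \cdot 1463\right) + 3829179} = \sqrt{\left(837 + 1097250\right) + 3829179} = \sqrt{1098087 + 3829179} = \sqrt{4927266} = 3 \sqrt{547474}$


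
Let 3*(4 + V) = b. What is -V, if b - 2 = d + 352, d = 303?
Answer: -215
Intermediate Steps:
b = 657 (b = 2 + (303 + 352) = 2 + 655 = 657)
V = 215 (V = -4 + (1/3)*657 = -4 + 219 = 215)
-V = -1*215 = -215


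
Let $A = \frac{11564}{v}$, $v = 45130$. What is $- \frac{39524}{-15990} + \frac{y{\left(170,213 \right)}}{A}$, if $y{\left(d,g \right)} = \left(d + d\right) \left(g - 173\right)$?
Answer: $\frac{29922583462}{563745} \approx 53078.0$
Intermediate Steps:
$y{\left(d,g \right)} = 2 d \left(-173 + g\right)$
$A = \frac{5782}{22565}$ ($A = \frac{11564}{45130} = 11564 \cdot \frac{1}{45130} = \frac{5782}{22565} \approx 0.25624$)
$- \frac{39524}{-15990} + \frac{y{\left(170,213 \right)}}{A} = - \frac{39524}{-15990} + \frac{2 \cdot 170 \left(-173 + 213\right)}{\frac{5782}{22565}} = \left(-39524\right) \left(- \frac{1}{15990}\right) + 2 \cdot 170 \cdot 40 \cdot \frac{22565}{5782} = \frac{482}{195} + 13600 \cdot \frac{22565}{5782} = \frac{482}{195} + \frac{153442000}{2891} = \frac{29922583462}{563745}$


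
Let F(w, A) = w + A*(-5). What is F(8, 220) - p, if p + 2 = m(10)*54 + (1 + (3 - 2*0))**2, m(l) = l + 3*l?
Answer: -3266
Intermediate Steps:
m(l) = 4*l
F(w, A) = w - 5*A
p = 2174 (p = -2 + ((4*10)*54 + (1 + (3 - 2*0))**2) = -2 + (40*54 + (1 + (3 + 0))**2) = -2 + (2160 + (1 + 3)**2) = -2 + (2160 + 4**2) = -2 + (2160 + 16) = -2 + 2176 = 2174)
F(8, 220) - p = (8 - 5*220) - 1*2174 = (8 - 1100) - 2174 = -1092 - 2174 = -3266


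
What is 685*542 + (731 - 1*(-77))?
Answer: 372078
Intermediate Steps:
685*542 + (731 - 1*(-77)) = 371270 + (731 + 77) = 371270 + 808 = 372078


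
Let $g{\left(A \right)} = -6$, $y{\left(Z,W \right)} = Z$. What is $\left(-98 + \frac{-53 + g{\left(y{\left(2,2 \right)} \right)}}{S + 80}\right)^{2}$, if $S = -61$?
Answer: $\frac{3690241}{361} \approx 10222.0$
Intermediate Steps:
$\left(-98 + \frac{-53 + g{\left(y{\left(2,2 \right)} \right)}}{S + 80}\right)^{2} = \left(-98 + \frac{-53 - 6}{-61 + 80}\right)^{2} = \left(-98 - \frac{59}{19}\right)^{2} = \left(- \frac{1921}{19}\right)^{2} = \frac{3690241}{361}$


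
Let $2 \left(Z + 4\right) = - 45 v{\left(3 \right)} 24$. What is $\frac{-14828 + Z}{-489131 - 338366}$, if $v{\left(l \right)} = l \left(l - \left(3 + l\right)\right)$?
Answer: $\frac{9972}{827497} \approx 0.012051$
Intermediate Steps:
$v{\left(l \right)} = - 3 l$ ($v{\left(l \right)} = l \left(-3\right) = - 3 l$)
$Z = 4856$ ($Z = -4 + \frac{- 45 \left(\left(-3\right) 3\right) 24}{2} = -4 + \frac{\left(-45\right) \left(-9\right) 24}{2} = -4 + \frac{405 \cdot 24}{2} = -4 + \frac{1}{2} \cdot 9720 = -4 + 4860 = 4856$)
$\frac{-14828 + Z}{-489131 - 338366} = \frac{-14828 + 4856}{-489131 - 338366} = - \frac{9972}{-827497} = \left(-9972\right) \left(- \frac{1}{827497}\right) = \frac{9972}{827497}$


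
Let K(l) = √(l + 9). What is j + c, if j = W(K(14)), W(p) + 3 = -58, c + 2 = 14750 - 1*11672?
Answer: 3015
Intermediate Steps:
K(l) = √(9 + l)
c = 3076 (c = -2 + (14750 - 1*11672) = -2 + (14750 - 11672) = -2 + 3078 = 3076)
W(p) = -61 (W(p) = -3 - 58 = -61)
j = -61
j + c = -61 + 3076 = 3015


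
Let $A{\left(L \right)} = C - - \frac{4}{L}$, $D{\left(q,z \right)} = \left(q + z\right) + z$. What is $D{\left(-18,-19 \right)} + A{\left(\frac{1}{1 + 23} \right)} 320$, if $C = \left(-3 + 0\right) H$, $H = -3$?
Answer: $33544$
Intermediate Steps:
$C = 9$ ($C = \left(-3 + 0\right) \left(-3\right) = \left(-3\right) \left(-3\right) = 9$)
$D{\left(q,z \right)} = q + 2 z$
$A{\left(L \right)} = 9 + \frac{4}{L}$ ($A{\left(L \right)} = 9 - - \frac{4}{L} = 9 + \frac{4}{L}$)
$D{\left(-18,-19 \right)} + A{\left(\frac{1}{1 + 23} \right)} 320 = \left(-18 + 2 \left(-19\right)\right) + \left(9 + \frac{4}{\frac{1}{1 + 23}}\right) 320 = \left(-18 - 38\right) + \left(9 + \frac{4}{\frac{1}{24}}\right) 320 = -56 + \left(9 + 4 \frac{1}{\frac{1}{24}}\right) 320 = -56 + \left(9 + 4 \cdot 24\right) 320 = -56 + \left(9 + 96\right) 320 = -56 + 105 \cdot 320 = -56 + 33600 = 33544$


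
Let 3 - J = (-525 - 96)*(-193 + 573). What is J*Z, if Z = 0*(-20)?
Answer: 0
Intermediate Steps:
J = 235983 (J = 3 - (-525 - 96)*(-193 + 573) = 3 - (-621)*380 = 3 - 1*(-235980) = 3 + 235980 = 235983)
Z = 0
J*Z = 235983*0 = 0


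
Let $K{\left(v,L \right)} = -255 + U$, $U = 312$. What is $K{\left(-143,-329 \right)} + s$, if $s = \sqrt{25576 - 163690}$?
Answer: $57 + 3 i \sqrt{15346} \approx 57.0 + 371.64 i$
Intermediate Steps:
$K{\left(v,L \right)} = 57$ ($K{\left(v,L \right)} = -255 + 312 = 57$)
$s = 3 i \sqrt{15346}$ ($s = \sqrt{-138114} = 3 i \sqrt{15346} \approx 371.64 i$)
$K{\left(-143,-329 \right)} + s = 57 + 3 i \sqrt{15346}$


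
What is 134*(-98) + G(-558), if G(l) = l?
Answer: -13690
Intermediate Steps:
134*(-98) + G(-558) = 134*(-98) - 558 = -13132 - 558 = -13690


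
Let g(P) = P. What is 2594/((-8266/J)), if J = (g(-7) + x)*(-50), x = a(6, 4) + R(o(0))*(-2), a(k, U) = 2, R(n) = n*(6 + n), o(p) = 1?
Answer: -1232150/4133 ≈ -298.13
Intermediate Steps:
x = -12 (x = 2 + (1*(6 + 1))*(-2) = 2 + (1*7)*(-2) = 2 + 7*(-2) = 2 - 14 = -12)
J = 950 (J = (-7 - 12)*(-50) = -19*(-50) = 950)
2594/((-8266/J)) = 2594/((-8266/950)) = 2594/((-8266*1/950)) = 2594/(-4133/475) = 2594*(-475/4133) = -1232150/4133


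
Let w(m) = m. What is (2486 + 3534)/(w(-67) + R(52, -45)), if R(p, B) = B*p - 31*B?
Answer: -1505/253 ≈ -5.9486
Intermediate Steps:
R(p, B) = -31*B + B*p
(2486 + 3534)/(w(-67) + R(52, -45)) = (2486 + 3534)/(-67 - 45*(-31 + 52)) = 6020/(-67 - 45*21) = 6020/(-67 - 945) = 6020/(-1012) = 6020*(-1/1012) = -1505/253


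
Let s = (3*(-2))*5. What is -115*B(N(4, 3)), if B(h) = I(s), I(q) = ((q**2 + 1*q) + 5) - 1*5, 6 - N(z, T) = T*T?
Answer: -100050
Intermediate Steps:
N(z, T) = 6 - T**2 (N(z, T) = 6 - T*T = 6 - T**2)
s = -30 (s = -6*5 = -30)
I(q) = q + q**2 (I(q) = ((q**2 + q) + 5) - 5 = ((q + q**2) + 5) - 5 = (5 + q + q**2) - 5 = q + q**2)
B(h) = 870 (B(h) = -30*(1 - 30) = -30*(-29) = 870)
-115*B(N(4, 3)) = -115*870 = -100050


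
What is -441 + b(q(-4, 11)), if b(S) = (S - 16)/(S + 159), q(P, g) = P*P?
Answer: -441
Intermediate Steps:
q(P, g) = P**2
b(S) = (-16 + S)/(159 + S)
-441 + b(q(-4, 11)) = -441 + (-16 + (-4)**2)/(159 + (-4)**2) = -441 + (-16 + 16)/(159 + 16) = -441 + 0/175 = -441 + (1/175)*0 = -441 + 0 = -441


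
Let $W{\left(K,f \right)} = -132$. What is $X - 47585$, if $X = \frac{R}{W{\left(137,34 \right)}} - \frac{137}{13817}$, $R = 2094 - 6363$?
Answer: $- \frac{28909550017}{607948} \approx -47553.0$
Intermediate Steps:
$R = -4269$
$X = \frac{19655563}{607948}$ ($X = - \frac{4269}{-132} - \frac{137}{13817} = \left(-4269\right) \left(- \frac{1}{132}\right) - \frac{137}{13817} = \frac{1423}{44} - \frac{137}{13817} = \frac{19655563}{607948} \approx 32.331$)
$X - 47585 = \frac{19655563}{607948} - 47585 = - \frac{28909550017}{607948}$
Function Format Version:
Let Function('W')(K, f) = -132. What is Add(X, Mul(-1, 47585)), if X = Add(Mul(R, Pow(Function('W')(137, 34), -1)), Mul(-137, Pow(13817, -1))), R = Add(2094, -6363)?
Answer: Rational(-28909550017, 607948) ≈ -47553.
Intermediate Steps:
R = -4269
X = Rational(19655563, 607948) (X = Add(Mul(-4269, Pow(-132, -1)), Mul(-137, Pow(13817, -1))) = Add(Mul(-4269, Rational(-1, 132)), Mul(-137, Rational(1, 13817))) = Add(Rational(1423, 44), Rational(-137, 13817)) = Rational(19655563, 607948) ≈ 32.331)
Add(X, Mul(-1, 47585)) = Add(Rational(19655563, 607948), Mul(-1, 47585)) = Add(Rational(19655563, 607948), -47585) = Rational(-28909550017, 607948)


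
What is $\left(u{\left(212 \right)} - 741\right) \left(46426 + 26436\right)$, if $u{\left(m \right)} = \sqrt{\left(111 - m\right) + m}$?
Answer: $-53990742 + 72862 \sqrt{111} \approx -5.3223 \cdot 10^{7}$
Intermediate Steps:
$u{\left(m \right)} = \sqrt{111}$
$\left(u{\left(212 \right)} - 741\right) \left(46426 + 26436\right) = \left(\sqrt{111} - 741\right) \left(46426 + 26436\right) = \left(-741 + \sqrt{111}\right) 72862 = -53990742 + 72862 \sqrt{111}$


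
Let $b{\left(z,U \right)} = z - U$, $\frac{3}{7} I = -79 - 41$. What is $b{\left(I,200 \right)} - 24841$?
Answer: $-25321$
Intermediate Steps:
$I = -280$ ($I = \frac{7 \left(-79 - 41\right)}{3} = \frac{7}{3} \left(-120\right) = -280$)
$b{\left(I,200 \right)} - 24841 = \left(-280 - 200\right) - 24841 = -480 - 24841 = -25321$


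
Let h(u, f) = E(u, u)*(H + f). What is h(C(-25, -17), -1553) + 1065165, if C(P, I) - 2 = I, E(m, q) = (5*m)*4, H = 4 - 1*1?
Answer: 1530165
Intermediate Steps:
H = 3 (H = 4 - 1 = 3)
E(m, q) = 20*m
C(P, I) = 2 + I
h(u, f) = 20*u*(3 + f) (h(u, f) = (20*u)*(3 + f) = 20*u*(3 + f))
h(C(-25, -17), -1553) + 1065165 = 20*(2 - 17)*(3 - 1553) + 1065165 = 20*(-15)*(-1550) + 1065165 = 465000 + 1065165 = 1530165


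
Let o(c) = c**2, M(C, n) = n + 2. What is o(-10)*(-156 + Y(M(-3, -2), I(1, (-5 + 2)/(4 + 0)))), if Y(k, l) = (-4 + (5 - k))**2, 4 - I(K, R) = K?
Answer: -15500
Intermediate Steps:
I(K, R) = 4 - K
M(C, n) = 2 + n
Y(k, l) = (1 - k)**2
o(-10)*(-156 + Y(M(-3, -2), I(1, (-5 + 2)/(4 + 0)))) = (-10)**2*(-156 + (-1 + (2 - 2))**2) = 100*(-156 + (-1 + 0)**2) = 100*(-156 + (-1)**2) = 100*(-156 + 1) = 100*(-155) = -15500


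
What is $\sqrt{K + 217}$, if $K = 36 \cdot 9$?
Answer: $\sqrt{541} \approx 23.259$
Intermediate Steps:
$K = 324$
$\sqrt{K + 217} = \sqrt{324 + 217} = \sqrt{541}$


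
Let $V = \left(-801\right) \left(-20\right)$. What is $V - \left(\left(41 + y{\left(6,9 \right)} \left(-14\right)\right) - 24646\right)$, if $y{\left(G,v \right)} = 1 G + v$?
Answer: $40835$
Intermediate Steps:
$y{\left(G,v \right)} = G + v$
$V = 16020$
$V - \left(\left(41 + y{\left(6,9 \right)} \left(-14\right)\right) - 24646\right) = 16020 - \left(\left(41 + \left(6 + 9\right) \left(-14\right)\right) - 24646\right) = 16020 - \left(\left(41 + 15 \left(-14\right)\right) - 24646\right) = 16020 - \left(\left(41 - 210\right) - 24646\right) = 16020 - \left(-169 - 24646\right) = 16020 - -24815 = 16020 + 24815 = 40835$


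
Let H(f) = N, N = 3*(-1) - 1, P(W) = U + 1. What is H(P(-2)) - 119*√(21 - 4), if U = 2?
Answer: -4 - 119*√17 ≈ -494.65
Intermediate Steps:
P(W) = 3 (P(W) = 2 + 1 = 3)
N = -4 (N = -3 - 1 = -4)
H(f) = -4
H(P(-2)) - 119*√(21 - 4) = -4 - 119*√(21 - 4) = -4 - 119*√17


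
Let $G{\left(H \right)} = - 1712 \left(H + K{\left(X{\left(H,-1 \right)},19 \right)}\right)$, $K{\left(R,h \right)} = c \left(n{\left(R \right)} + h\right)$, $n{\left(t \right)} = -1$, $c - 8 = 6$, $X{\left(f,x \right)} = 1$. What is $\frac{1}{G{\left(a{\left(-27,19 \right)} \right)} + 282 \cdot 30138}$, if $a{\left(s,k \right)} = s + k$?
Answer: $\frac{1}{8081188} \approx 1.2374 \cdot 10^{-7}$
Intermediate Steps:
$c = 14$ ($c = 8 + 6 = 14$)
$K{\left(R,h \right)} = -14 + 14 h$ ($K{\left(R,h \right)} = 14 \left(-1 + h\right) = -14 + 14 h$)
$a{\left(s,k \right)} = k + s$
$G{\left(H \right)} = -431424 - 1712 H$ ($G{\left(H \right)} = - 1712 \left(H + \left(-14 + 14 \cdot 19\right)\right) = - 1712 \left(H + \left(-14 + 266\right)\right) = - 1712 \left(H + 252\right) = - 1712 \left(252 + H\right) = -431424 - 1712 H$)
$\frac{1}{G{\left(a{\left(-27,19 \right)} \right)} + 282 \cdot 30138} = \frac{1}{\left(-431424 - 1712 \left(19 - 27\right)\right) + 282 \cdot 30138} = \frac{1}{\left(-431424 - -13696\right) + 8498916} = \frac{1}{\left(-431424 + 13696\right) + 8498916} = \frac{1}{-417728 + 8498916} = \frac{1}{8081188}$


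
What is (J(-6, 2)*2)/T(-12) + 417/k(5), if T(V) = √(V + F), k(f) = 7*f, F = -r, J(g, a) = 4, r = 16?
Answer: 417/35 - 4*I*√7/7 ≈ 11.914 - 1.5119*I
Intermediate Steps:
F = -16 (F = -1*16 = -16)
T(V) = √(-16 + V) (T(V) = √(V - 16) = √(-16 + V))
(J(-6, 2)*2)/T(-12) + 417/k(5) = (4*2)/(√(-16 - 12)) + 417/((7*5)) = 8/(√(-28)) + 417/35 = 8/((2*I*√7)) + 417*(1/35) = 8*(-I*√7/14) + 417/35 = -4*I*√7/7 + 417/35 = 417/35 - 4*I*√7/7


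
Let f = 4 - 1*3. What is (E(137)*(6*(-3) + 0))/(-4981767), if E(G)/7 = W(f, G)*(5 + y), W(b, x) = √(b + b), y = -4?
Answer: 6*√2/237227 ≈ 3.5769e-5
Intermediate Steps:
f = 1 (f = 4 - 3 = 1)
W(b, x) = √2*√b (W(b, x) = √(2*b) = √2*√b)
E(G) = 7*√2 (E(G) = 7*((√2*√1)*(5 - 4)) = 7*((√2*1)*1) = 7*(√2*1) = 7*√2)
(E(137)*(6*(-3) + 0))/(-4981767) = ((7*√2)*(6*(-3) + 0))/(-4981767) = ((7*√2)*(-18 + 0))*(-1/4981767) = ((7*√2)*(-18))*(-1/4981767) = -126*√2*(-1/4981767) = 6*√2/237227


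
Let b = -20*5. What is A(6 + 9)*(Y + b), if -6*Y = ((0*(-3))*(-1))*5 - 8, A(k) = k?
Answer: -1480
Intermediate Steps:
b = -100
Y = 4/3 (Y = -(((0*(-3))*(-1))*5 - 8)/6 = -((0*(-1))*5 - 8)/6 = -(0*5 - 8)/6 = -(0 - 8)/6 = -⅙*(-8) = 4/3 ≈ 1.3333)
A(6 + 9)*(Y + b) = (6 + 9)*(4/3 - 100) = 15*(-296/3) = -1480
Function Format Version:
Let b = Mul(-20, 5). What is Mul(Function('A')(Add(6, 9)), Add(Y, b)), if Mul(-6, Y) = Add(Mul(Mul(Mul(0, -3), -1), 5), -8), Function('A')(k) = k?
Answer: -1480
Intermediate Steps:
b = -100
Y = Rational(4, 3) (Y = Mul(Rational(-1, 6), Add(Mul(Mul(Mul(0, -3), -1), 5), -8)) = Mul(Rational(-1, 6), Add(Mul(Mul(0, -1), 5), -8)) = Mul(Rational(-1, 6), Add(Mul(0, 5), -8)) = Mul(Rational(-1, 6), Add(0, -8)) = Mul(Rational(-1, 6), -8) = Rational(4, 3) ≈ 1.3333)
Mul(Function('A')(Add(6, 9)), Add(Y, b)) = Mul(Add(6, 9), Add(Rational(4, 3), -100)) = Mul(15, Rational(-296, 3)) = -1480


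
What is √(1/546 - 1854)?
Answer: I*√552706518/546 ≈ 43.058*I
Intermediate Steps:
√(1/546 - 1854) = √(-1012283/546) = I*√552706518/546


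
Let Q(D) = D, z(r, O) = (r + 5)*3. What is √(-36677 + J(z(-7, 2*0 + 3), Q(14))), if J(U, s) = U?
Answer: I*√36683 ≈ 191.53*I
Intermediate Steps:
z(r, O) = 15 + 3*r (z(r, O) = (5 + r)*3 = 15 + 3*r)
√(-36677 + J(z(-7, 2*0 + 3), Q(14))) = √(-36677 + (15 + 3*(-7))) = √(-36677 + (15 - 21)) = √(-36677 - 6) = √(-36683) = I*√36683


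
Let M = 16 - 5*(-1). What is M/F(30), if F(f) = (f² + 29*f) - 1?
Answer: 21/1769 ≈ 0.011871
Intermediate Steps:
M = 21 (M = 16 + 5 = 21)
F(f) = -1 + f² + 29*f
M/F(30) = 21/(-1 + 30² + 29*30) = 21/(-1 + 900 + 870) = 21/1769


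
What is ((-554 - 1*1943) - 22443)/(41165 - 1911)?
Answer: -12470/19627 ≈ -0.63535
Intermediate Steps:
((-554 - 1*1943) - 22443)/(41165 - 1911) = ((-554 - 1943) - 22443)/39254 = (-2497 - 22443)*(1/39254) = -24940*1/39254 = -12470/19627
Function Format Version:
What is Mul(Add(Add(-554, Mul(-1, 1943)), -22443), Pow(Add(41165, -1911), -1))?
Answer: Rational(-12470, 19627) ≈ -0.63535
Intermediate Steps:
Mul(Add(Add(-554, Mul(-1, 1943)), -22443), Pow(Add(41165, -1911), -1)) = Mul(Add(Add(-554, -1943), -22443), Pow(39254, -1)) = Mul(Add(-2497, -22443), Rational(1, 39254)) = Mul(-24940, Rational(1, 39254)) = Rational(-12470, 19627)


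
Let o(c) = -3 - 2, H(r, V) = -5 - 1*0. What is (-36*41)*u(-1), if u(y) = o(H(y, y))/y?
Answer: -7380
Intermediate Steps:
H(r, V) = -5 (H(r, V) = -5 + 0 = -5)
o(c) = -5
u(y) = -5/y
(-36*41)*u(-1) = (-36*41)*(-5/(-1)) = -(-7380)*(-1) = -1476*5 = -7380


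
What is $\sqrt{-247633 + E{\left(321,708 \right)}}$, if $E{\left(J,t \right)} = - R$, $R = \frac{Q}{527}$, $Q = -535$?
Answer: $\frac{2 i \sqrt{17193645878}}{527} \approx 497.63 i$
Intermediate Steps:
$R = - \frac{535}{527} \approx -1.0152$
$E{\left(J,t \right)} = \frac{535}{527}$ ($E{\left(J,t \right)} = \left(-1\right) \left(- \frac{535}{527}\right) = \frac{535}{527}$)
$\sqrt{-247633 + E{\left(321,708 \right)}} = \sqrt{-247633 + \frac{535}{527}} = \sqrt{- \frac{130502056}{527}} = \frac{2 i \sqrt{17193645878}}{527}$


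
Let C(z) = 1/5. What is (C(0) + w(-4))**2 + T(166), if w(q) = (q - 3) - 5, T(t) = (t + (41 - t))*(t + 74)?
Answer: 249481/25 ≈ 9979.2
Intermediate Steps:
T(t) = 3034 + 41*t (T(t) = 41*(74 + t) = 3034 + 41*t)
w(q) = -8 + q (w(q) = (-3 + q) - 5 = -8 + q)
C(z) = 1/5
(C(0) + w(-4))**2 + T(166) = (1/5 + (-8 - 4))**2 + (3034 + 41*166) = (1/5 - 12)**2 + (3034 + 6806) = (-59/5)**2 + 9840 = 3481/25 + 9840 = 249481/25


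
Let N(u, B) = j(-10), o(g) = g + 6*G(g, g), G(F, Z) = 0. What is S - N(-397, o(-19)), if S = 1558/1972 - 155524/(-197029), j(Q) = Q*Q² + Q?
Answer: 196520132195/194270594 ≈ 1011.6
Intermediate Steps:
o(g) = g (o(g) = g + 6*0 = g + 0 = g)
j(Q) = Q + Q³ (j(Q) = Q³ + Q = Q + Q³)
N(u, B) = -1010 (N(u, B) = -10 + (-10)³ = -10 - 1000 = -1010)
S = 306832255/194270594 (S = 1558*(1/1972) - 155524*(-1/197029) = 779/986 + 155524/197029 = 306832255/194270594 ≈ 1.5794)
S - N(-397, o(-19)) = 306832255/194270594 - 1*(-1010) = 306832255/194270594 + 1010 = 196520132195/194270594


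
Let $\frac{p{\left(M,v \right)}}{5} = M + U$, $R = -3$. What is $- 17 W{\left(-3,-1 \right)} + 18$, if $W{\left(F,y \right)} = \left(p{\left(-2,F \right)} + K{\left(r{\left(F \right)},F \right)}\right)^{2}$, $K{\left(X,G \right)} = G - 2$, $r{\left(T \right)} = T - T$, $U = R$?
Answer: $-15282$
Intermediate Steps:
$U = -3$
$r{\left(T \right)} = 0$
$p{\left(M,v \right)} = -15 + 5 M$ ($p{\left(M,v \right)} = 5 \left(M - 3\right) = 5 \left(-3 + M\right) = -15 + 5 M$)
$K{\left(X,G \right)} = -2 + G$
$W{\left(F,y \right)} = \left(-27 + F\right)^{2}$ ($W{\left(F,y \right)} = \left(\left(-15 + 5 \left(-2\right)\right) + \left(-2 + F\right)\right)^{2} = \left(\left(-15 - 10\right) + \left(-2 + F\right)\right)^{2} = \left(-25 + \left(-2 + F\right)\right)^{2} = \left(-27 + F\right)^{2}$)
$- 17 W{\left(-3,-1 \right)} + 18 = - 17 \left(-27 - 3\right)^{2} + 18 = - 17 \left(-30\right)^{2} + 18 = \left(-17\right) 900 + 18 = -15300 + 18 = -15282$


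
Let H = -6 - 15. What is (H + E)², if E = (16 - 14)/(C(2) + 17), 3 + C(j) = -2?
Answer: 15625/36 ≈ 434.03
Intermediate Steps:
C(j) = -5 (C(j) = -3 - 2 = -5)
H = -21
E = ⅙ (E = (16 - 14)/(-5 + 17) = 2/12 = 2*(1/12) = ⅙ ≈ 0.16667)
(H + E)² = (-21 + ⅙)² = (-125/6)² = 15625/36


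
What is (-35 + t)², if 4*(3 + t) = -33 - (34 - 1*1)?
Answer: 11881/4 ≈ 2970.3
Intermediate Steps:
t = -39/2 (t = -3 + (-33 - (34 - 1*1))/4 = -3 + (-33 - (34 - 1))/4 = -3 + (-33 - 1*33)/4 = -3 + (-33 - 33)/4 = -3 + (¼)*(-66) = -3 - 33/2 = -39/2 ≈ -19.500)
(-35 + t)² = (-35 - 39/2)² = (-109/2)² = 11881/4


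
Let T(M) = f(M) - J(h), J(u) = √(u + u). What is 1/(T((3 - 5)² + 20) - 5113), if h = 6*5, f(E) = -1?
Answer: -2557/13076468 + √15/13076468 ≈ -0.00019525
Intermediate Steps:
h = 30
J(u) = √2*√u (J(u) = √(2*u) = √2*√u)
T(M) = -1 - 2*√15 (T(M) = -1 - √2*√30 = -1 - 2*√15)
1/(T((3 - 5)² + 20) - 5113) = 1/((-1 - 2*√15) - 5113) = 1/(-5114 - 2*√15)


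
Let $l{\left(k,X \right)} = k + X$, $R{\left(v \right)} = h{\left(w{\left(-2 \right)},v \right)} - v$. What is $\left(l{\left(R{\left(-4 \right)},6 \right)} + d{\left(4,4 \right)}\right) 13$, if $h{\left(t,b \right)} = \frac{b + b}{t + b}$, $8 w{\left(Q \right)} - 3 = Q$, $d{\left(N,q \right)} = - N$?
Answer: $\frac{3250}{31} \approx 104.84$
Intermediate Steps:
$w{\left(Q \right)} = \frac{3}{8} + \frac{Q}{8}$
$h{\left(t,b \right)} = \frac{2 b}{b + t}$
$R{\left(v \right)} = - v + \frac{2 v}{\frac{1}{8} + v}$ ($R{\left(v \right)} = \frac{2 v}{v + \left(\frac{3}{8} + \frac{1}{8} \left(-2\right)\right)} - v = \frac{2 v}{v + \left(\frac{3}{8} - \frac{1}{4}\right)} - v = \frac{2 v}{v + \frac{1}{8}} - v = \frac{2 v}{\frac{1}{8} + v} - v = - v + \frac{2 v}{\frac{1}{8} + v}$)
$l{\left(k,X \right)} = X + k$
$\left(l{\left(R{\left(-4 \right)},6 \right)} + d{\left(4,4 \right)}\right) 13 = \left(\left(6 - \frac{4 \left(15 - -32\right)}{1 + 8 \left(-4\right)}\right) - 4\right) 13 = \left(\left(6 - \frac{4 \left(15 + 32\right)}{1 - 32}\right) - 4\right) 13 = \left(\left(6 - 4 \frac{1}{-31} \cdot 47\right) - 4\right) 13 = \left(\left(6 - \left(- \frac{4}{31}\right) 47\right) - 4\right) 13 = \left(\left(6 + \frac{188}{31}\right) - 4\right) 13 = \left(\frac{374}{31} - 4\right) 13 = \frac{250}{31} \cdot 13 = \frac{3250}{31}$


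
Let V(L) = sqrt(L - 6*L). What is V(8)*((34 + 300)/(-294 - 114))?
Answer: -167*I*sqrt(10)/102 ≈ -5.1775*I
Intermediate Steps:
V(L) = sqrt(5)*sqrt(-L) (V(L) = sqrt(-5*L) = sqrt(5)*sqrt(-L))
V(8)*((34 + 300)/(-294 - 114)) = (sqrt(5)*sqrt(-1*8))*((34 + 300)/(-294 - 114)) = (sqrt(5)*sqrt(-8))*(334/(-408)) = (sqrt(5)*(2*I*sqrt(2)))*(334*(-1/408)) = (2*I*sqrt(10))*(-167/204) = -167*I*sqrt(10)/102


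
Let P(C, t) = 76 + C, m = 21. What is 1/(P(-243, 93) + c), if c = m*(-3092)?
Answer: -1/65099 ≈ -1.5361e-5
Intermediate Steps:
c = -64932 (c = 21*(-3092) = -64932)
1/(P(-243, 93) + c) = 1/((76 - 243) - 64932) = 1/(-167 - 64932) = 1/(-65099) = -1/65099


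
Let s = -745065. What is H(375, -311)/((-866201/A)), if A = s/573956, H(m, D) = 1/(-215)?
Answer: -149013/21377934229708 ≈ -6.9704e-9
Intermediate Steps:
H(m, D) = -1/215
A = -745065/573956 ≈ -1.2981
H(375, -311)/((-866201/A)) = -1/(215*((-866201/(-745065/573956)))) = -1/(215*((-866201*(-573956/745065)))) = -1/(215*497161261156/745065) = -1/215*745065/497161261156 = -149013/21377934229708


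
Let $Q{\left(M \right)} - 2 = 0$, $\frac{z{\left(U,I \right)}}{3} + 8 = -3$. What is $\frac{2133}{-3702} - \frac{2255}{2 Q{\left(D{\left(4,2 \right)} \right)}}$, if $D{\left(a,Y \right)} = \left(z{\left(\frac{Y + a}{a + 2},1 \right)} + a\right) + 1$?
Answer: $- \frac{1392757}{2468} \approx -564.33$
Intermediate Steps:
$z{\left(U,I \right)} = -33$ ($z{\left(U,I \right)} = -24 + 3 \left(-3\right) = -24 - 9 = -33$)
$D{\left(a,Y \right)} = -32 + a$ ($D{\left(a,Y \right)} = \left(-33 + a\right) + 1 = -32 + a$)
$Q{\left(M \right)} = 2$ ($Q{\left(M \right)} = 2 + 0 = 2$)
$\frac{2133}{-3702} - \frac{2255}{2 Q{\left(D{\left(4,2 \right)} \right)}} = \frac{2133}{-3702} - \frac{2255}{2 \cdot 2} = 2133 \left(- \frac{1}{3702}\right) - \frac{2255}{4} = - \frac{711}{1234} - \frac{2255}{4} = - \frac{1392757}{2468}$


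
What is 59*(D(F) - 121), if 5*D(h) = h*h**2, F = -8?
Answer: -65903/5 ≈ -13181.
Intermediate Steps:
D(h) = h**3/5 (D(h) = (h*h**2)/5 = h**3/5)
59*(D(F) - 121) = 59*((1/5)*(-8)**3 - 121) = 59*((1/5)*(-512) - 121) = 59*(-512/5 - 121) = 59*(-1117/5) = -65903/5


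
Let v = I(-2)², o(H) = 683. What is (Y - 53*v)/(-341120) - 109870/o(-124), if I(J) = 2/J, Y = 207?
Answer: -18739479791/116492480 ≈ -160.86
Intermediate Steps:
v = 1 (v = (2/(-2))² = (2*(-½))² = (-1)² = 1)
(Y - 53*v)/(-341120) - 109870/o(-124) = (207 - 53*1)/(-341120) - 109870/683 = (207 - 53)*(-1/341120) - 109870*1/683 = 154*(-1/341120) - 109870/683 = -77/170560 - 109870/683 = -18739479791/116492480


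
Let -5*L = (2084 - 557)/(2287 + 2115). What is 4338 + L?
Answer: 95477853/22010 ≈ 4337.9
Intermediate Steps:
L = -1527/22010 (L = -(2084 - 557)/(5*(2287 + 2115)) = -1527/(5*4402) = -⅕*1527/4402 = -1527/22010 ≈ -0.069378)
4338 + L = 4338 - 1527/22010 = 95477853/22010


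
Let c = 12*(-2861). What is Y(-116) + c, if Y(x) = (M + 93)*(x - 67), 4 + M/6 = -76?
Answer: 36489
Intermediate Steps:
M = -480 (M = -24 + 6*(-76) = -24 - 456 = -480)
Y(x) = 25929 - 387*x (Y(x) = (-480 + 93)*(x - 67) = -387*(-67 + x) = 25929 - 387*x)
c = -34332
Y(-116) + c = (25929 - 387*(-116)) - 34332 = (25929 + 44892) - 34332 = 70821 - 34332 = 36489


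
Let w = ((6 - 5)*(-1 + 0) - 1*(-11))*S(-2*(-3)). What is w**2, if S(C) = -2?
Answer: 400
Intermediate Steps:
w = -20 (w = ((6 - 5)*(-1 + 0) - 1*(-11))*(-2) = (1*(-1) + 11)*(-2) = (-1 + 11)*(-2) = 10*(-2) = -20)
w**2 = (-20)**2 = 400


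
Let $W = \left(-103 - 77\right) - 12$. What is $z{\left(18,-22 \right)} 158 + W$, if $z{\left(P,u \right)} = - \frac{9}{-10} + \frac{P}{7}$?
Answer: $\frac{12477}{35} \approx 356.49$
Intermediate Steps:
$z{\left(P,u \right)} = \frac{9}{10} + \frac{P}{7}$ ($z{\left(P,u \right)} = \left(-9\right) \left(- \frac{1}{10}\right) + P \frac{1}{7} = \frac{9}{10} + \frac{P}{7}$)
$W = -192$ ($W = -180 - 12 = -192$)
$z{\left(18,-22 \right)} 158 + W = \left(\frac{9}{10} + \frac{1}{7} \cdot 18\right) 158 - 192 = \left(\frac{9}{10} + \frac{18}{7}\right) 158 - 192 = \frac{243}{70} \cdot 158 - 192 = \frac{19197}{35} - 192 = \frac{12477}{35}$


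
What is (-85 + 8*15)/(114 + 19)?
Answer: 5/19 ≈ 0.26316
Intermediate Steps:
(-85 + 8*15)/(114 + 19) = (-85 + 120)/133 = 35*(1/133) = 5/19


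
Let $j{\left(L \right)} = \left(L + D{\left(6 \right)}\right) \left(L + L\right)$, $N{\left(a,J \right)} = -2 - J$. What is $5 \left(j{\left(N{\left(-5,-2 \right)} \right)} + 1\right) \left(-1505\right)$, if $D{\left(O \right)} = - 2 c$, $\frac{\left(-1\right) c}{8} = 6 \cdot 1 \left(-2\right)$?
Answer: $-7525$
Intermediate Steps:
$c = 96$ ($c = - 8 \cdot 6 \cdot 1 \left(-2\right) = - 8 \cdot 6 \left(-2\right) = \left(-8\right) \left(-12\right) = 96$)
$D{\left(O \right)} = -192$ ($D{\left(O \right)} = \left(-2\right) 96 = -192$)
$j{\left(L \right)} = 2 L \left(-192 + L\right)$ ($j{\left(L \right)} = \left(L - 192\right) \left(L + L\right) = \left(-192 + L\right) 2 L = 2 L \left(-192 + L\right)$)
$5 \left(j{\left(N{\left(-5,-2 \right)} \right)} + 1\right) \left(-1505\right) = 5 \left(2 \left(-2 - -2\right) \left(-192 - 0\right) + 1\right) \left(-1505\right) = 5 \left(2 \left(-2 + 2\right) \left(-192 + \left(-2 + 2\right)\right) + 1\right) \left(-1505\right) = 5 \left(2 \cdot 0 \left(-192 + 0\right) + 1\right) \left(-1505\right) = 5 \left(2 \cdot 0 \left(-192\right) + 1\right) \left(-1505\right) = 5 \left(0 + 1\right) \left(-1505\right) = 5 \cdot 1 \left(-1505\right) = 5 \left(-1505\right) = -7525$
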